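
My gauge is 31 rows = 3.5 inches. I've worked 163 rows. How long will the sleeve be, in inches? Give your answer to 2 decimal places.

31 rows / 3.5 inch = 8.857 rows per inch.
163 / 8.857 = 18.403 inches.

18.40 inches.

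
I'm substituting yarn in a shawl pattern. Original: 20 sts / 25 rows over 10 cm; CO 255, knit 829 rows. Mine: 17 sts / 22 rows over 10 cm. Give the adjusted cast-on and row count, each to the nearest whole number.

Cast on 217 stitches; work 730 rows.

Stitches: 255 × 17/20 = 216.75 → 217.
Rows: 829 × 22/25 = 729.52 → 730.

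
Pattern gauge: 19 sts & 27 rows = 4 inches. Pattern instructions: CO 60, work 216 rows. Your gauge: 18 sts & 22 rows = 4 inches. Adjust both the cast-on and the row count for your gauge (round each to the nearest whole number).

Stitches: 60 × 18/19 = 56.84 → 57.
Rows: 216 × 22/27 = 176.00 → 176.

Cast on 57 stitches; work 176 rows.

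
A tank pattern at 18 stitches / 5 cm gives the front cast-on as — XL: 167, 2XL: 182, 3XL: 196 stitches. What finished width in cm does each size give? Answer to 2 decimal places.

XL 46.39 cm; 2XL 50.56 cm; 3XL 54.44 cm.

18/5 = 3.6 sts per cm.
XL: 167 / 3.6 = 46.389 → 46.39 cm.
2XL: 182 / 3.6 = 50.556 → 50.56 cm.
3XL: 196 / 3.6 = 54.444 → 54.44 cm.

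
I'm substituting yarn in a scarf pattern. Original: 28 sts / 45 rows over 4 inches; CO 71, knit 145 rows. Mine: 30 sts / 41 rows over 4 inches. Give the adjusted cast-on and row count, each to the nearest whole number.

Stitches: 71 × 30/28 = 76.07 → 76.
Rows: 145 × 41/45 = 132.11 → 132.

Cast on 76 stitches; work 132 rows.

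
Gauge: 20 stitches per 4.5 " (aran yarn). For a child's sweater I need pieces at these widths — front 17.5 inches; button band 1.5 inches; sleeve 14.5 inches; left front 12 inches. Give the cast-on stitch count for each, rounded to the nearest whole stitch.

front 78; button band 7; sleeve 64; left front 53.

Rate = 20/4.5 = 4.444 sts per in.
front: 17.5 × 4.444 = 77.78 → 78.
button band: 1.5 × 4.444 = 6.67 → 7.
sleeve: 14.5 × 4.444 = 64.44 → 64.
left front: 12 × 4.444 = 53.33 → 53.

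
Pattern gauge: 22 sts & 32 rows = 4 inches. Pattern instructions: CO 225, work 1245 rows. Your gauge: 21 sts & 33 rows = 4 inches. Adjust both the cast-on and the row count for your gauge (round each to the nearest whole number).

Stitches: 225 × 21/22 = 214.77 → 215.
Rows: 1245 × 33/32 = 1283.91 → 1284.

Cast on 215 stitches; work 1284 rows.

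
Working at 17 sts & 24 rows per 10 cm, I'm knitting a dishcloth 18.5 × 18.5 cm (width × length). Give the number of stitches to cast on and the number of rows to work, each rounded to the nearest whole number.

Stitch gauge = 17/10 = 1.7 sts/cm; 18.5 × 1.7 = 31.45 → 31 sts.
Row gauge = 24/10 = 2.4 rows/cm; 18.5 × 2.4 = 44.40 → 44 rows.

Cast on 31 stitches and work 44 rows.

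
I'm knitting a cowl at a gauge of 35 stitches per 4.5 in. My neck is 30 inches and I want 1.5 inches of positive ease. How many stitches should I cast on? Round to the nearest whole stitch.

Finished = 30 + 1.5 = 31.5 in.
35 / 4.5 = 7.778 sts per inch.
31.50 × 7.778 = 245.00 sts.

Cast on 245 stitches.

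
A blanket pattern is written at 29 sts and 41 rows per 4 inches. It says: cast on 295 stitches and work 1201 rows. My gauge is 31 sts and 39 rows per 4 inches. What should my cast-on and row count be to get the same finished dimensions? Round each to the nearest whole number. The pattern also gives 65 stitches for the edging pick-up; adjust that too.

Cast on 315 stitches; work 1142 rows; edging pick-up 69 stitches.

Stitches: 295 × 31/29 = 315.34 → 315.
Rows: 1201 × 39/41 = 1142.41 → 1142.
edging pick-up: 65 × 31/29 = 69.48 → 69.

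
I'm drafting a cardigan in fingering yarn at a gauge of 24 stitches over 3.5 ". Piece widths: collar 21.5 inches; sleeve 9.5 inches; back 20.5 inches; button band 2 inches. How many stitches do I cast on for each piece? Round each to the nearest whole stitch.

Rate = 24/3.5 = 6.857 sts per in.
collar: 21.5 × 6.857 = 147.43 → 147.
sleeve: 9.5 × 6.857 = 65.14 → 65.
back: 20.5 × 6.857 = 140.57 → 141.
button band: 2 × 6.857 = 13.71 → 14.

collar 147; sleeve 65; back 141; button band 14.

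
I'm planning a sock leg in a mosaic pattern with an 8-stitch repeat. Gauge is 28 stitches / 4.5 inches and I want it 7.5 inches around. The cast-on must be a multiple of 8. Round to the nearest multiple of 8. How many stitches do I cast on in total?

28 / 4.5 = 6.222 sts per inch.
7.5 × 6.222 = 46.67 sts.
Nearest multiple of 8: 48.

CO 48 sts.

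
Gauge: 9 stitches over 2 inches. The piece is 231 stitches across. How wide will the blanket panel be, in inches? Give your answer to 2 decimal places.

51.33 inches.

9 stitches / 2 inch = 4.5 stitches per inch.
231 / 4.5 = 51.333 inches.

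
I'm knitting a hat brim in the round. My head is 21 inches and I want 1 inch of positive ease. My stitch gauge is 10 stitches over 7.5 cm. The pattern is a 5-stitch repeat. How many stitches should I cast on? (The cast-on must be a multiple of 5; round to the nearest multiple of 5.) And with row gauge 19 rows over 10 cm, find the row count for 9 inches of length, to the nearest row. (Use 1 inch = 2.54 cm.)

Finished = 21 + 1 = 22 inches.
22 inches × 2.54 = 55.88 cm.
10/7.5 = 1.333 sts per cm; 55.88 × 1.333 = 74.51 sts.
Nearest multiple of 5 → 75.
9 inches = 22.86 cm; × 1.9 = 43.43 → 43 rows.

Cast on 75 stitches; work 43 rows.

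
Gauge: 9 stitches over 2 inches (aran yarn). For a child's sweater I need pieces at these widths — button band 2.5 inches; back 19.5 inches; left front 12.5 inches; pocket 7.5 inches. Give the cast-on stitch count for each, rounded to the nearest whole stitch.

button band 11; back 88; left front 56; pocket 34.

Rate = 9/2 = 4.5 sts per in.
button band: 2.5 × 4.5 = 11.25 → 11.
back: 19.5 × 4.5 = 87.75 → 88.
left front: 12.5 × 4.5 = 56.25 → 56.
pocket: 7.5 × 4.5 = 33.75 → 34.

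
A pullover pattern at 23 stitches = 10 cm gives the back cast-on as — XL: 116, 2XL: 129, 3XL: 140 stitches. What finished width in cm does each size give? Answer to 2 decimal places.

XL 50.43 cm; 2XL 56.09 cm; 3XL 60.87 cm.

23/10 = 2.3 sts per cm.
XL: 116 / 2.3 = 50.435 → 50.43 cm.
2XL: 129 / 2.3 = 56.087 → 56.09 cm.
3XL: 140 / 2.3 = 60.870 → 60.87 cm.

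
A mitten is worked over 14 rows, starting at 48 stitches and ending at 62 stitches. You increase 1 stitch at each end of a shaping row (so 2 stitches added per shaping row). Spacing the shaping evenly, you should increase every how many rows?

Stitches to add: |62 − 48| = 14.
Shaping rows needed: 14 / 2 = 7.
14 rows / 7 = every 2 rows.

Increase every 2nd row.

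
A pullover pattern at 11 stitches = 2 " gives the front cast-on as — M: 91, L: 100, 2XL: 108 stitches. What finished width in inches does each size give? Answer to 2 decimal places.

11/2 = 5.5 sts per in.
M: 91 / 5.5 = 16.545 → 16.55 in.
L: 100 / 5.5 = 18.182 → 18.18 in.
2XL: 108 / 5.5 = 19.636 → 19.64 in.

M 16.55 inches; L 18.18 inches; 2XL 19.64 inches.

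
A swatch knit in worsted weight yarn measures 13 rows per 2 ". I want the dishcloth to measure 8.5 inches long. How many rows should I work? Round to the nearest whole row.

13 rows / 2 in = 6.5 rows per inch.
8.5 × 6.5 = 55.25 rows.
Round to nearest → 55.

55 rows.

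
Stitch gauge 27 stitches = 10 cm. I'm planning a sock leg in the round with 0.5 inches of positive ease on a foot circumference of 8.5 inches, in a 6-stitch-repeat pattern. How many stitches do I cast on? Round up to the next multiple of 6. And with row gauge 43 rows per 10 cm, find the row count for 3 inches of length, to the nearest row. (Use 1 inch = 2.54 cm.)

Finished = 8.5 + 0.5 = 9 inches.
9 inches × 2.54 = 22.86 cm.
27/10 = 2.7 sts per cm; 22.86 × 2.7 = 61.72 sts.
Next multiple of 6 → 66.
3 inches = 7.62 cm; × 4.3 = 32.77 → 33 rows.

Cast on 66 stitches; work 33 rows.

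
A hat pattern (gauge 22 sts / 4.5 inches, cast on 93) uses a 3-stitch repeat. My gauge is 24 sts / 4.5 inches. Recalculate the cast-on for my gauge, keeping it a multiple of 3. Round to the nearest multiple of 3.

93 × 24 / 22 = 101.45.
Nearest multiple of 3: 102.

Cast on 102 stitches.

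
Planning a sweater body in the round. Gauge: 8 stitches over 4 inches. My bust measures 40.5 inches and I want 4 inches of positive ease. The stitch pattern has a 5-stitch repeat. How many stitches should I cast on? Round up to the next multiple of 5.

Finished = 40.5 + 4 = 44.5 inches.
8 / 4 = 2 sts/in.
44.5 × 2 = 89.00 sts.
Next multiple of 5: 90.

90 stitches.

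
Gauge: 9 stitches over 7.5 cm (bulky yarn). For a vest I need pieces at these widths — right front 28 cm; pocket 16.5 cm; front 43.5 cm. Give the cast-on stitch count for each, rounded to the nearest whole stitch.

Rate = 9/7.5 = 1.2 sts per cm.
right front: 28 × 1.2 = 33.60 → 34.
pocket: 16.5 × 1.2 = 19.80 → 20.
front: 43.5 × 1.2 = 52.20 → 52.

right front 34; pocket 20; front 52.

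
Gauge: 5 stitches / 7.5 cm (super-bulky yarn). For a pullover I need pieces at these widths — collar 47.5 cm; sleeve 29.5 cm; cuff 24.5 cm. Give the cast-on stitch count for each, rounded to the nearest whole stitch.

collar 32; sleeve 20; cuff 16.

Rate = 5/7.5 = 0.667 sts per cm.
collar: 47.5 × 0.667 = 31.67 → 32.
sleeve: 29.5 × 0.667 = 19.67 → 20.
cuff: 24.5 × 0.667 = 16.33 → 16.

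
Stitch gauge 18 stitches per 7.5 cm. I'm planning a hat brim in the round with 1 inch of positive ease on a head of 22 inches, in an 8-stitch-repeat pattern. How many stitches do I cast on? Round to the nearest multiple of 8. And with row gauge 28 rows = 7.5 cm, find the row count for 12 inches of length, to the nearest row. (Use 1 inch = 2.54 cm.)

Cast on 144 stitches; work 114 rows.

Finished = 22 + 1 = 23 inches.
23 inches × 2.54 = 58.42 cm.
18/7.5 = 2.4 sts per cm; 58.42 × 2.4 = 140.21 sts.
Nearest multiple of 8 → 144.
12 inches = 30.48 cm; × 3.733 = 113.79 → 114 rows.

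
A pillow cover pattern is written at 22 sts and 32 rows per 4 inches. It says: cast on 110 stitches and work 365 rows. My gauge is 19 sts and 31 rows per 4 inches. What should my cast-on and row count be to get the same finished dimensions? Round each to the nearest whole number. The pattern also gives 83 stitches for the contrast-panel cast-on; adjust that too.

Stitches: 110 × 19/22 = 95.00 → 95.
Rows: 365 × 31/32 = 353.59 → 354.
contrast-panel cast-on: 83 × 19/22 = 71.68 → 72.

Cast on 95 stitches; work 354 rows; contrast-panel cast-on 72 stitches.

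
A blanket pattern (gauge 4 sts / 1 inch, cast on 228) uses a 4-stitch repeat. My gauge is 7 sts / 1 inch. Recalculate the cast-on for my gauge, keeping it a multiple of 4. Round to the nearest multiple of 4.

400 stitches.

228 × 7 / 4 = 399.00.
Nearest multiple of 4: 400.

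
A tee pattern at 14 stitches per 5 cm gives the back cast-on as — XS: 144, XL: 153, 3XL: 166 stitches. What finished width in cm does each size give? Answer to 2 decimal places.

XS 51.43 cm; XL 54.64 cm; 3XL 59.29 cm.

14/5 = 2.8 sts per cm.
XS: 144 / 2.8 = 51.429 → 51.43 cm.
XL: 153 / 2.8 = 54.643 → 54.64 cm.
3XL: 166 / 2.8 = 59.286 → 59.29 cm.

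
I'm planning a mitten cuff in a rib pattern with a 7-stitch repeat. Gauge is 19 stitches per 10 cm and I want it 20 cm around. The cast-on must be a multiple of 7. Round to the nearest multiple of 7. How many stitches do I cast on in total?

19 / 10 = 1.9 sts per cm.
20 × 1.9 = 38.00 sts.
Nearest multiple of 7: 35.

CO 35 sts.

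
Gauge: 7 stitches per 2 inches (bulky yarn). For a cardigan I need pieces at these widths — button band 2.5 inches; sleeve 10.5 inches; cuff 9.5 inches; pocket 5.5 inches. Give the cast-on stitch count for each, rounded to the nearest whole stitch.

button band 9; sleeve 37; cuff 33; pocket 19.

Rate = 7/2 = 3.5 sts per in.
button band: 2.5 × 3.5 = 8.75 → 9.
sleeve: 10.5 × 3.5 = 36.75 → 37.
cuff: 9.5 × 3.5 = 33.25 → 33.
pocket: 5.5 × 3.5 = 19.25 → 19.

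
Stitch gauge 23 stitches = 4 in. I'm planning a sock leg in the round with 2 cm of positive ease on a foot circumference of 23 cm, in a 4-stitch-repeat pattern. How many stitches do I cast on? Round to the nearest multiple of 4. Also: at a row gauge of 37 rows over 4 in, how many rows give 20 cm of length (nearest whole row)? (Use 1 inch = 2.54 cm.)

Finished = 23 + 2 = 25 cm.
25 cm × 1/2.54 = 9.84 inches.
23/4 = 5.75 sts per in; 9.84 × 5.75 = 56.59 sts.
Nearest multiple of 4 → 56.
20 cm = 7.87 inches; × 9.25 = 72.83 → 73 rows.

Cast on 56 stitches; work 73 rows.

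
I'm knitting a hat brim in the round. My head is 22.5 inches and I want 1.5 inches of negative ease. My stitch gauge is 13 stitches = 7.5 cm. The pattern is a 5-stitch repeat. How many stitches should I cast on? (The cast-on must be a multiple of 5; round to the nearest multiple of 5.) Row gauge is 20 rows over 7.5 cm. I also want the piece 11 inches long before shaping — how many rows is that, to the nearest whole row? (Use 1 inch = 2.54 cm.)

Finished = 22.5 − 1.5 = 21 inches.
21 inches × 2.54 = 53.34 cm.
13/7.5 = 1.733 sts per cm; 53.34 × 1.733 = 92.46 sts.
Nearest multiple of 5 → 90.
11 inches = 27.94 cm; × 2.667 = 74.51 → 75 rows.

Cast on 90 stitches; work 75 rows.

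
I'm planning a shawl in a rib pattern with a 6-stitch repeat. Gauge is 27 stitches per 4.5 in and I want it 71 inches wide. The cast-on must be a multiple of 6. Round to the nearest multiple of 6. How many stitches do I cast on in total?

CO 426 sts.

27 / 4.5 = 6 sts per inch.
71 × 6 = 426.00 sts.
Nearest multiple of 6: 426.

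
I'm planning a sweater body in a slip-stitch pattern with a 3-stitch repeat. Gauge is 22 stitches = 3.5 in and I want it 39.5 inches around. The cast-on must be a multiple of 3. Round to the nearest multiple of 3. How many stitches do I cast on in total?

22 / 3.5 = 6.286 sts per inch.
39.5 × 6.286 = 248.29 sts.
Nearest multiple of 3: 249.

CO 249 sts.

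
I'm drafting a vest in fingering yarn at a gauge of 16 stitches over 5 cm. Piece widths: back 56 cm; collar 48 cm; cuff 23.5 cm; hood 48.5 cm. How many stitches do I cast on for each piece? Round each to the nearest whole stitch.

Rate = 16/5 = 3.2 sts per cm.
back: 56 × 3.2 = 179.20 → 179.
collar: 48 × 3.2 = 153.60 → 154.
cuff: 23.5 × 3.2 = 75.20 → 75.
hood: 48.5 × 3.2 = 155.20 → 155.

back 179; collar 154; cuff 75; hood 155.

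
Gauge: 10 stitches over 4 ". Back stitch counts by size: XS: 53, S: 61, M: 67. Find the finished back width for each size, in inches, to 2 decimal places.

10/4 = 2.5 sts per in.
XS: 53 / 2.5 = 21.200 → 21.20 in.
S: 61 / 2.5 = 24.400 → 24.40 in.
M: 67 / 2.5 = 26.800 → 26.80 in.

XS 21.20 inches; S 24.40 inches; M 26.80 inches.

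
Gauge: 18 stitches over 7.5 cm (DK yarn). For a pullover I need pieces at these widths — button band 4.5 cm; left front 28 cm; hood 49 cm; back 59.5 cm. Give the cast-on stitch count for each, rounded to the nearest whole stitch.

button band 11; left front 67; hood 118; back 143.

Rate = 18/7.5 = 2.4 sts per cm.
button band: 4.5 × 2.4 = 10.80 → 11.
left front: 28 × 2.4 = 67.20 → 67.
hood: 49 × 2.4 = 117.60 → 118.
back: 59.5 × 2.4 = 142.80 → 143.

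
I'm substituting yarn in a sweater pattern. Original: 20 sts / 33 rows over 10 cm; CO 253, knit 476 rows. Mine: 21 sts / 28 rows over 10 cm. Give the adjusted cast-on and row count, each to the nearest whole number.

Stitches: 253 × 21/20 = 265.65 → 266.
Rows: 476 × 28/33 = 403.88 → 404.

Cast on 266 stitches; work 404 rows.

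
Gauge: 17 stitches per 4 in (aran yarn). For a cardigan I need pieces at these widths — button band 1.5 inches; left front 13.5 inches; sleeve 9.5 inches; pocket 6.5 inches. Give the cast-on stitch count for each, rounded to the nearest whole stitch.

button band 6; left front 57; sleeve 40; pocket 28.

Rate = 17/4 = 4.25 sts per in.
button band: 1.5 × 4.25 = 6.38 → 6.
left front: 13.5 × 4.25 = 57.38 → 57.
sleeve: 9.5 × 4.25 = 40.38 → 40.
pocket: 6.5 × 4.25 = 27.62 → 28.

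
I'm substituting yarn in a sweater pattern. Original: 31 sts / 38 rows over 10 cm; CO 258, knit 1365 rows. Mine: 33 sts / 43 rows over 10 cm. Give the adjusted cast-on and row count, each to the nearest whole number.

Stitches: 258 × 33/31 = 274.65 → 275.
Rows: 1365 × 43/38 = 1544.61 → 1545.

Cast on 275 stitches; work 1545 rows.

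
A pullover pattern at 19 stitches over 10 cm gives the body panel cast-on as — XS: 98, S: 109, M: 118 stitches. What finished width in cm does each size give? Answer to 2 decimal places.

XS 51.58 cm; S 57.37 cm; M 62.11 cm.

19/10 = 1.9 sts per cm.
XS: 98 / 1.9 = 51.579 → 51.58 cm.
S: 109 / 1.9 = 57.368 → 57.37 cm.
M: 118 / 1.9 = 62.105 → 62.11 cm.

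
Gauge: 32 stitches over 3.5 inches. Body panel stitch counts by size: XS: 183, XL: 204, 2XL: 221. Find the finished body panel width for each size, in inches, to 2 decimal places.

XS 20.02 inches; XL 22.31 inches; 2XL 24.17 inches.

32/3.5 = 9.143 sts per in.
XS: 183 / 9.143 = 20.016 → 20.02 in.
XL: 204 / 9.143 = 22.312 → 22.31 in.
2XL: 221 / 9.143 = 24.172 → 24.17 in.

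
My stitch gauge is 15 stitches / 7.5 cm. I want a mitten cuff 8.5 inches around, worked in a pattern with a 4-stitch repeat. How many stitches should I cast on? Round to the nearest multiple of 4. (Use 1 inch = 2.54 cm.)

CO 44 sts.

8.5 in = 8.5 × 2.54 = 21.59 cm.
15 / 7.5 = 2 sts/cm.
21.59 × 2 = 43.18 sts.
→ 44.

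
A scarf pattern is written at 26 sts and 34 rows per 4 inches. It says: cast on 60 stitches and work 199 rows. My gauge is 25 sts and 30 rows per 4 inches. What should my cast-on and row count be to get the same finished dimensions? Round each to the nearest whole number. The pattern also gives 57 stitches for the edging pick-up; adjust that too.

Stitches: 60 × 25/26 = 57.69 → 58.
Rows: 199 × 30/34 = 175.59 → 176.
edging pick-up: 57 × 25/26 = 54.81 → 55.

Cast on 58 stitches; work 176 rows; edging pick-up 55 stitches.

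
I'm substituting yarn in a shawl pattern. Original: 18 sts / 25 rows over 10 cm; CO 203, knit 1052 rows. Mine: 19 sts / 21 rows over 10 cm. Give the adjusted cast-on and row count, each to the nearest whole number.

Cast on 214 stitches; work 884 rows.

Stitches: 203 × 19/18 = 214.28 → 214.
Rows: 1052 × 21/25 = 883.68 → 884.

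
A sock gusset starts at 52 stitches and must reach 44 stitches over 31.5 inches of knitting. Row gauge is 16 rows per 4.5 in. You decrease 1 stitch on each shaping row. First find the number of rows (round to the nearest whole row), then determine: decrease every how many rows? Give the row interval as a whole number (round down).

Decrease every 14th row.

Rows = 31.5 × 3.556 = 112.0 → 112 rows.
Stitches to remove: 8 → 8 shaping rows (at 1 st each).
112 / 8 = 14.00 → every 14 rows.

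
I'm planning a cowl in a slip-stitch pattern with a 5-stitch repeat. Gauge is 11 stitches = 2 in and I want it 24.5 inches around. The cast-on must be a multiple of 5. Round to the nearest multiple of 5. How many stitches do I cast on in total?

CO 135 sts.

11 / 2 = 5.5 sts per inch.
24.5 × 5.5 = 134.75 sts.
Nearest multiple of 5: 135.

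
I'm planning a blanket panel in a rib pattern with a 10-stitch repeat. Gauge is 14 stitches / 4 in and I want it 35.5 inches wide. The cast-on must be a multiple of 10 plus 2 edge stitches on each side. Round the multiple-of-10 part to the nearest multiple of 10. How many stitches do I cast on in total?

Cast on 124 stitches.

14 / 4 = 3.5 sts per inch.
35.5 × 3.5 = 124.25 sts.
Less 4 edge sts → 120.25 for the repeat.
Nearest multiple of 10: 120.
Add back 4 edge sts → 124.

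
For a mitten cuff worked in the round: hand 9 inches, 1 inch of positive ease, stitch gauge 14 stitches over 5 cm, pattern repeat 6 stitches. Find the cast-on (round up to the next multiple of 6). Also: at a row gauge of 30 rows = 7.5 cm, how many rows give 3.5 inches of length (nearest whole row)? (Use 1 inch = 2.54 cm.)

Finished = 9 + 1 = 10 inches.
10 inches × 2.54 = 25.40 cm.
14/5 = 2.8 sts per cm; 25.40 × 2.8 = 71.12 sts.
Next multiple of 6 → 72.
3.5 inches = 8.89 cm; × 4 = 35.56 → 36 rows.

Cast on 72 stitches; work 36 rows.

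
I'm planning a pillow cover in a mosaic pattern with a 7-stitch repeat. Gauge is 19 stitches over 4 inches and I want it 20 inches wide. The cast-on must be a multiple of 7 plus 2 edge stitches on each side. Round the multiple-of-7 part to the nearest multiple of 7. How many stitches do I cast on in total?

19 / 4 = 4.75 sts per inch.
20 × 4.75 = 95.00 sts.
Less 4 edge sts → 91.00 for the repeat.
Nearest multiple of 7: 91.
Add back 4 edge sts → 95.

CO 95 sts.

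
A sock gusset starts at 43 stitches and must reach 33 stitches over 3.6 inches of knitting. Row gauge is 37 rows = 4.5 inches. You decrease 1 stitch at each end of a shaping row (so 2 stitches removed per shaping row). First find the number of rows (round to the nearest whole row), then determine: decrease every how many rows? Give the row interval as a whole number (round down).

Rows = 3.6 × 8.222 = 29.6 → 30 rows.
Stitches to remove: 10 → 5 shaping rows (at 2 st each).
30 / 5 = 6.00 → every 6 rows.

Decrease every 6th row.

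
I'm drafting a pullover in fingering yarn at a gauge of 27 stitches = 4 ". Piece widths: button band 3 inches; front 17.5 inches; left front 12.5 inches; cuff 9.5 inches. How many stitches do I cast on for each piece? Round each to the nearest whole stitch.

Rate = 27/4 = 6.75 sts per in.
button band: 3 × 6.75 = 20.25 → 20.
front: 17.5 × 6.75 = 118.12 → 118.
left front: 12.5 × 6.75 = 84.38 → 84.
cuff: 9.5 × 6.75 = 64.12 → 64.

button band 20; front 118; left front 84; cuff 64.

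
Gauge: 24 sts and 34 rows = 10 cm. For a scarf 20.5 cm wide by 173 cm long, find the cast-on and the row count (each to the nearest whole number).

Stitch gauge = 24/10 = 2.4 sts/cm; 20.5 × 2.4 = 49.20 → 49 sts.
Row gauge = 34/10 = 3.4 rows/cm; 173 × 3.4 = 588.20 → 588 rows.

Cast on 49 stitches and work 588 rows.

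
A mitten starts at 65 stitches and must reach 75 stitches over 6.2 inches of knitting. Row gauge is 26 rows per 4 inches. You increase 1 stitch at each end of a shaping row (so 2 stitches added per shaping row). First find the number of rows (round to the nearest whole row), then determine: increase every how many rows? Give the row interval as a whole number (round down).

Increase every 8th row.

Rows = 6.2 × 6.5 = 40.3 → 40 rows.
Stitches to add: 10 → 5 shaping rows (at 2 st each).
40 / 5 = 8.00 → every 8 rows.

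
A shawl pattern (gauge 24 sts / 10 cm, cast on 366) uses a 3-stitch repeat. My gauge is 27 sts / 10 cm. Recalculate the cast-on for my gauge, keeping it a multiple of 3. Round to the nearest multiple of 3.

CO 411 sts.

366 × 27 / 24 = 411.75.
Nearest multiple of 3: 411.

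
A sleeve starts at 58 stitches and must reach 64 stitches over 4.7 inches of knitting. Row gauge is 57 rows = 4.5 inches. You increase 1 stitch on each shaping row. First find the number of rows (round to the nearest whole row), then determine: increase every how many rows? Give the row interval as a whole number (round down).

Increase every 10th row.

Rows = 4.7 × 12.667 = 59.5 → 60 rows.
Stitches to add: 6 → 6 shaping rows (at 1 st each).
60 / 6 = 10.00 → every 10 rows.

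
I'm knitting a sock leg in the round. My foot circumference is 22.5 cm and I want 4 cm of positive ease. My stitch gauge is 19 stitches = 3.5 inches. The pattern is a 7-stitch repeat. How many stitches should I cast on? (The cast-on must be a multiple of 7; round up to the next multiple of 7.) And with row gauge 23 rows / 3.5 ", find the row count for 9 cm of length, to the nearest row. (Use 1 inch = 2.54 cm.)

Cast on 63 stitches; work 23 rows.

Finished = 22.5 + 4 = 26.5 cm.
26.5 cm × 1/2.54 = 10.43 inches.
19/3.5 = 5.429 sts per in; 10.43 × 5.429 = 56.64 sts.
Next multiple of 7 → 63.
9 cm = 3.54 inches; × 6.571 = 23.28 → 23 rows.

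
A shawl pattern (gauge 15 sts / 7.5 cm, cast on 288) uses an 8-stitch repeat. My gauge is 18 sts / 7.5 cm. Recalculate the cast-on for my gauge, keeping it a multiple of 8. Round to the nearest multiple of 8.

CO 344 sts.

288 × 18 / 15 = 345.60.
Nearest multiple of 8: 344.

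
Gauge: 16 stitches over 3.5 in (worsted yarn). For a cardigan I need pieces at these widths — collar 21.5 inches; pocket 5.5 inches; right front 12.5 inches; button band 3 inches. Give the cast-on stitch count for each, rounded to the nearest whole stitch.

collar 98; pocket 25; right front 57; button band 14.

Rate = 16/3.5 = 4.571 sts per in.
collar: 21.5 × 4.571 = 98.29 → 98.
pocket: 5.5 × 4.571 = 25.14 → 25.
right front: 12.5 × 4.571 = 57.14 → 57.
button band: 3 × 4.571 = 13.71 → 14.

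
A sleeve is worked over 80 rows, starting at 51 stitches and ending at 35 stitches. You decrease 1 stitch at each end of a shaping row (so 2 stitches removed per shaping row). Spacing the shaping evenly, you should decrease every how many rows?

Stitches to remove: |35 − 51| = 16.
Shaping rows needed: 16 / 2 = 8.
80 rows / 8 = every 10 rows.

Decrease every 10th row.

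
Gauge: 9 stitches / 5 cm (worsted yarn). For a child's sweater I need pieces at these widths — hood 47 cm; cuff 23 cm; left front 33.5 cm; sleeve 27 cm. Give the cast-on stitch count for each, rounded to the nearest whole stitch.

hood 85; cuff 41; left front 60; sleeve 49.

Rate = 9/5 = 1.8 sts per cm.
hood: 47 × 1.8 = 84.60 → 85.
cuff: 23 × 1.8 = 41.40 → 41.
left front: 33.5 × 1.8 = 60.30 → 60.
sleeve: 27 × 1.8 = 48.60 → 49.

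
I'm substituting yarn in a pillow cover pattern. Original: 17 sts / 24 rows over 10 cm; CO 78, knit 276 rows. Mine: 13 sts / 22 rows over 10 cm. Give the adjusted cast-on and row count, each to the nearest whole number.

Stitches: 78 × 13/17 = 59.65 → 60.
Rows: 276 × 22/24 = 253.00 → 253.

Cast on 60 stitches; work 253 rows.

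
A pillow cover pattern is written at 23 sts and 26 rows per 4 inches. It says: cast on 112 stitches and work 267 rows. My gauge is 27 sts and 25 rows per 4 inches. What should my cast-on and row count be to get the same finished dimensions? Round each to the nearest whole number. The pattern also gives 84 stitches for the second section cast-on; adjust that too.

Stitches: 112 × 27/23 = 131.48 → 131.
Rows: 267 × 25/26 = 256.73 → 257.
second section cast-on: 84 × 27/23 = 98.61 → 99.

Cast on 131 stitches; work 257 rows; second section cast-on 99 stitches.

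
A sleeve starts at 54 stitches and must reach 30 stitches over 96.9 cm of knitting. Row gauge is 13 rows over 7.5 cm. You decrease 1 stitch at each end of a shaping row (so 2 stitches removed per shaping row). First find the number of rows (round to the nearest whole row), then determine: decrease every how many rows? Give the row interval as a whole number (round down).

Rows = 96.9 × 1.733 = 168.0 → 168 rows.
Stitches to remove: 24 → 12 shaping rows (at 2 st each).
168 / 12 = 14.00 → every 14 rows.

Decrease every 14th row.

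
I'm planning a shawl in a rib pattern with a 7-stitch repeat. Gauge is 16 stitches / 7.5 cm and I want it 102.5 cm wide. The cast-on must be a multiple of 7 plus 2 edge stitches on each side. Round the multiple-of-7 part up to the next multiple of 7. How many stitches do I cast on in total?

16 / 7.5 = 2.133 sts per cm.
102.5 × 2.133 = 218.67 sts.
Less 4 edge sts → 214.67 for the repeat.
Next multiple of 7: 217.
Add back 4 edge sts → 221.

221 stitches.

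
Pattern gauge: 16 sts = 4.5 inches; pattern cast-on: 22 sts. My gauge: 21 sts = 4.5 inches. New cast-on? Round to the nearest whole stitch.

Scale factor = 21 / 16 = 1.312.
22 × 21 / 16 = 28.88 sts.
→ 29 sts.

29 stitches.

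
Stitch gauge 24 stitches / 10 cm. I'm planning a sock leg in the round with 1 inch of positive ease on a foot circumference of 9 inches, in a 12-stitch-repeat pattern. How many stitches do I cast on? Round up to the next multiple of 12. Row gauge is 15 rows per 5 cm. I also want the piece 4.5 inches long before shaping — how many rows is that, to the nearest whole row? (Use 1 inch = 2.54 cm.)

Finished = 9 + 1 = 10 inches.
10 inches × 2.54 = 25.40 cm.
24/10 = 2.4 sts per cm; 25.40 × 2.4 = 60.96 sts.
Next multiple of 12 → 72.
4.5 inches = 11.43 cm; × 3 = 34.29 → 34 rows.

Cast on 72 stitches; work 34 rows.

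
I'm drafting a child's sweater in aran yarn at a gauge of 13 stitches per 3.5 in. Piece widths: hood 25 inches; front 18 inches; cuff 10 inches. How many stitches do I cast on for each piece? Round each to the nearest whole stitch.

hood 93; front 67; cuff 37.

Rate = 13/3.5 = 3.714 sts per in.
hood: 25 × 3.714 = 92.86 → 93.
front: 18 × 3.714 = 66.86 → 67.
cuff: 10 × 3.714 = 37.14 → 37.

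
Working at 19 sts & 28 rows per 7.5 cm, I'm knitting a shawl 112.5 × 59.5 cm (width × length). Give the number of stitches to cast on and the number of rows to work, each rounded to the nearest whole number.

Cast on 285 stitches and work 222 rows.

Stitch gauge = 19/7.5 = 2.533 sts/cm; 112.5 × 2.533 = 285.00 → 285 sts.
Row gauge = 28/7.5 = 3.733 rows/cm; 59.5 × 3.733 = 222.13 → 222 rows.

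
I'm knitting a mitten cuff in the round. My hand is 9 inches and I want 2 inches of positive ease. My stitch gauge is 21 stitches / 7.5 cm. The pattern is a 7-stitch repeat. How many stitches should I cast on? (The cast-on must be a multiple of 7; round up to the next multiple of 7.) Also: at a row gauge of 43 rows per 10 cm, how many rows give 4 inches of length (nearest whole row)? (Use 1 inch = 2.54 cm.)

Finished = 9 + 2 = 11 inches.
11 inches × 2.54 = 27.94 cm.
21/7.5 = 2.8 sts per cm; 27.94 × 2.8 = 78.23 sts.
Next multiple of 7 → 84.
4 inches = 10.16 cm; × 4.3 = 43.69 → 44 rows.

Cast on 84 stitches; work 44 rows.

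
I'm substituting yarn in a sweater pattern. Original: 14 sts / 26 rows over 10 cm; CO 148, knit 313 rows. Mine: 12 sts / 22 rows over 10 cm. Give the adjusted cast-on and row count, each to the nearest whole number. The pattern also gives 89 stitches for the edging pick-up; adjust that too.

Stitches: 148 × 12/14 = 126.86 → 127.
Rows: 313 × 22/26 = 264.85 → 265.
edging pick-up: 89 × 12/14 = 76.29 → 76.

Cast on 127 stitches; work 265 rows; edging pick-up 76 stitches.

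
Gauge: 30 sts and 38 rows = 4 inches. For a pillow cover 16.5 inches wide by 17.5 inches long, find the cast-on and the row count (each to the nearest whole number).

Cast on 124 stitches and work 166 rows.

Stitch gauge = 30/4 = 7.5 sts/in; 16.5 × 7.5 = 123.75 → 124 sts.
Row gauge = 38/4 = 9.5 rows/in; 17.5 × 9.5 = 166.25 → 166 rows.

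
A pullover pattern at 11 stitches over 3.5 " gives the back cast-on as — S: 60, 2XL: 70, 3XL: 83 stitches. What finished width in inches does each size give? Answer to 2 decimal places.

S 19.09 inches; 2XL 22.27 inches; 3XL 26.41 inches.

11/3.5 = 3.143 sts per in.
S: 60 / 3.143 = 19.091 → 19.09 in.
2XL: 70 / 3.143 = 22.273 → 22.27 in.
3XL: 83 / 3.143 = 26.409 → 26.41 in.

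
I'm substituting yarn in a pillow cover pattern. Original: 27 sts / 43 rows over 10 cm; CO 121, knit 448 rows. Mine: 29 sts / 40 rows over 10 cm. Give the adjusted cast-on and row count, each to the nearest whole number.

Cast on 130 stitches; work 417 rows.

Stitches: 121 × 29/27 = 129.96 → 130.
Rows: 448 × 40/43 = 416.74 → 417.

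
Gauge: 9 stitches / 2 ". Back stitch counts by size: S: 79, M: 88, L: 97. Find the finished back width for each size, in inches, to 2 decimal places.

S 17.56 inches; M 19.56 inches; L 21.56 inches.

9/2 = 4.5 sts per in.
S: 79 / 4.5 = 17.556 → 17.56 in.
M: 88 / 4.5 = 19.556 → 19.56 in.
L: 97 / 4.5 = 21.556 → 21.56 in.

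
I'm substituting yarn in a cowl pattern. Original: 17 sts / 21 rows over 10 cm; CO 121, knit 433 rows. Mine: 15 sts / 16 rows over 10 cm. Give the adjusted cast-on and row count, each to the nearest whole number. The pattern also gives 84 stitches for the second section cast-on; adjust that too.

Cast on 107 stitches; work 330 rows; second section cast-on 74 stitches.

Stitches: 121 × 15/17 = 106.76 → 107.
Rows: 433 × 16/21 = 329.90 → 330.
second section cast-on: 84 × 15/17 = 74.12 → 74.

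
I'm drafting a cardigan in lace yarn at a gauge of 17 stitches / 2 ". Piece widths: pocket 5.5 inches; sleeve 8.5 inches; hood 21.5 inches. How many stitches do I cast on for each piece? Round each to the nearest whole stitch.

pocket 47; sleeve 72; hood 183.

Rate = 17/2 = 8.5 sts per in.
pocket: 5.5 × 8.5 = 46.75 → 47.
sleeve: 8.5 × 8.5 = 72.25 → 72.
hood: 21.5 × 8.5 = 182.75 → 183.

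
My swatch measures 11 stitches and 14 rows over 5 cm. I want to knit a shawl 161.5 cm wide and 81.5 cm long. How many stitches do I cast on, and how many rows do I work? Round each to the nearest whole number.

Cast on 355 stitches and work 228 rows.

Stitch gauge = 11/5 = 2.2 sts/cm; 161.5 × 2.2 = 355.30 → 355 sts.
Row gauge = 14/5 = 2.8 rows/cm; 81.5 × 2.8 = 228.20 → 228 rows.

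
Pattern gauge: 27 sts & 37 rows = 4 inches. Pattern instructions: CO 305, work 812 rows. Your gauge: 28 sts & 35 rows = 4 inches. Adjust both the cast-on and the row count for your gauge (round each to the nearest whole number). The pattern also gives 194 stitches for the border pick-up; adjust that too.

Stitches: 305 × 28/27 = 316.30 → 316.
Rows: 812 × 35/37 = 768.11 → 768.
border pick-up: 194 × 28/27 = 201.19 → 201.

Cast on 316 stitches; work 768 rows; border pick-up 201 stitches.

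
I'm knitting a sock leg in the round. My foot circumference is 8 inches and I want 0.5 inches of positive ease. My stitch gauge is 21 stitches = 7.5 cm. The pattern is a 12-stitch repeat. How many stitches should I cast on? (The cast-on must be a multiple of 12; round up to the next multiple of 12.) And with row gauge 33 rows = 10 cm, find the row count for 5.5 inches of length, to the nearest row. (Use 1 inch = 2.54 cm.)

Finished = 8 + 0.5 = 8.5 inches.
8.5 inches × 2.54 = 21.59 cm.
21/7.5 = 2.8 sts per cm; 21.59 × 2.8 = 60.45 sts.
Next multiple of 12 → 72.
5.5 inches = 13.97 cm; × 3.3 = 46.10 → 46 rows.

Cast on 72 stitches; work 46 rows.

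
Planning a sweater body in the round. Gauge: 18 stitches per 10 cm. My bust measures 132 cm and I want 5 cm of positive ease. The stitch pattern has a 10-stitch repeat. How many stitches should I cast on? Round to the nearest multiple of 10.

Cast on 250 stitches.

Finished = 132 + 5 = 137 cm.
18 / 10 = 1.8 sts/cm.
137 × 1.8 = 246.60 sts.
Nearest multiple of 10: 250.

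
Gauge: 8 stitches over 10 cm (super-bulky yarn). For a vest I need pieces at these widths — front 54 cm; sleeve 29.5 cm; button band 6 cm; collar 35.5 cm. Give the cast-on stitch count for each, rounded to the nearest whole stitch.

front 43; sleeve 24; button band 5; collar 28.

Rate = 8/10 = 0.8 sts per cm.
front: 54 × 0.8 = 43.20 → 43.
sleeve: 29.5 × 0.8 = 23.60 → 24.
button band: 6 × 0.8 = 4.80 → 5.
collar: 35.5 × 0.8 = 28.40 → 28.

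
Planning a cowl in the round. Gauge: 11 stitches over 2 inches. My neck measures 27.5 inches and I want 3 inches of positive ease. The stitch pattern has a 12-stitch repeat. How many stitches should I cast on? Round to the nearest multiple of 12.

Finished = 27.5 + 3 = 30.5 inches.
11 / 2 = 5.5 sts/in.
30.5 × 5.5 = 167.75 sts.
Nearest multiple of 12: 168.

168 stitches.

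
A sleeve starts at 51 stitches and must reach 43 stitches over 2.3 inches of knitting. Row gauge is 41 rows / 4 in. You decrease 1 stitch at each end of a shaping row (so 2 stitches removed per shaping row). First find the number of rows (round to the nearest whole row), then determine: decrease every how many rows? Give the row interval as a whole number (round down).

Decrease every 6th row.

Rows = 2.3 × 10.25 = 23.6 → 24 rows.
Stitches to remove: 8 → 4 shaping rows (at 2 st each).
24 / 4 = 6.00 → every 6 rows.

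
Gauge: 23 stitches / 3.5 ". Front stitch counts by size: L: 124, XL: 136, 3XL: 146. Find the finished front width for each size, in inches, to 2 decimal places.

L 18.87 inches; XL 20.70 inches; 3XL 22.22 inches.

23/3.5 = 6.571 sts per in.
L: 124 / 6.571 = 18.870 → 18.87 in.
XL: 136 / 6.571 = 20.696 → 20.70 in.
3XL: 146 / 6.571 = 22.217 → 22.22 in.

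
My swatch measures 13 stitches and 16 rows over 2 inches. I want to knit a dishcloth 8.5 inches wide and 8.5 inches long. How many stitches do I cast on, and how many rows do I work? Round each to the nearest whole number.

Stitch gauge = 13/2 = 6.5 sts/in; 8.5 × 6.5 = 55.25 → 55 sts.
Row gauge = 16/2 = 8 rows/in; 8.5 × 8 = 68.00 → 68 rows.

Cast on 55 stitches and work 68 rows.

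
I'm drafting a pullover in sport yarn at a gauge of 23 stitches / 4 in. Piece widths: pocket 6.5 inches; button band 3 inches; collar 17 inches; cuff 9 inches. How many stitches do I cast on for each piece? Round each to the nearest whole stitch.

Rate = 23/4 = 5.75 sts per in.
pocket: 6.5 × 5.75 = 37.38 → 37.
button band: 3 × 5.75 = 17.25 → 17.
collar: 17 × 5.75 = 97.75 → 98.
cuff: 9 × 5.75 = 51.75 → 52.

pocket 37; button band 17; collar 98; cuff 52.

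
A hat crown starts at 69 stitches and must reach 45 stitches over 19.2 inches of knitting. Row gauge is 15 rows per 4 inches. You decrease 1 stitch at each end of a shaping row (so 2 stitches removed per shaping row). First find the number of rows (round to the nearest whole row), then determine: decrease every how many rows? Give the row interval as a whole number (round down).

Decrease every 6th row.

Rows = 19.2 × 3.75 = 72.0 → 72 rows.
Stitches to remove: 24 → 12 shaping rows (at 2 st each).
72 / 12 = 6.00 → every 6 rows.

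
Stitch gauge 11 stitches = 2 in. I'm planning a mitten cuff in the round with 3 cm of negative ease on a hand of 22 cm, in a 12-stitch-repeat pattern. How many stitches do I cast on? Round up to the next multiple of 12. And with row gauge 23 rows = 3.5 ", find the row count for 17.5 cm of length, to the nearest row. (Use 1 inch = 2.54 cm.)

Finished = 22 − 3 = 19 cm.
19 cm × 1/2.54 = 7.48 inches.
11/2 = 5.5 sts per in; 7.48 × 5.5 = 41.14 sts.
Next multiple of 12 → 48.
17.5 cm = 6.89 inches; × 6.571 = 45.28 → 45 rows.

Cast on 48 stitches; work 45 rows.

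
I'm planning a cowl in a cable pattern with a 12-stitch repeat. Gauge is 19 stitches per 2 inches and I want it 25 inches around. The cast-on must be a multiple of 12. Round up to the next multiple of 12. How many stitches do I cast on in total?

Cast on 240 stitches.

19 / 2 = 9.5 sts per inch.
25 × 9.5 = 237.50 sts.
Next multiple of 12: 240.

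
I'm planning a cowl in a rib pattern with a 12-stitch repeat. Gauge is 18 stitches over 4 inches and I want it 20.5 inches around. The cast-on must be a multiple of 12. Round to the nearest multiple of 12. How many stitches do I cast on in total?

18 / 4 = 4.5 sts per inch.
20.5 × 4.5 = 92.25 sts.
Nearest multiple of 12: 96.

Cast on 96 stitches.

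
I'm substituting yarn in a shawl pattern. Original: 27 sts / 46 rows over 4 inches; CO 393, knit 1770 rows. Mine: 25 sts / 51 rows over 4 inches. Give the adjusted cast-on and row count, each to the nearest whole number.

Cast on 364 stitches; work 1962 rows.

Stitches: 393 × 25/27 = 363.89 → 364.
Rows: 1770 × 51/46 = 1962.39 → 1962.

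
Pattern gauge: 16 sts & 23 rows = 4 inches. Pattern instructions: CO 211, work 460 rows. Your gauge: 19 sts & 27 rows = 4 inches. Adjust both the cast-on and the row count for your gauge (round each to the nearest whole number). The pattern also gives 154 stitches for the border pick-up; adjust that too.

Cast on 251 stitches; work 540 rows; border pick-up 183 stitches.

Stitches: 211 × 19/16 = 250.56 → 251.
Rows: 460 × 27/23 = 540.00 → 540.
border pick-up: 154 × 19/16 = 182.88 → 183.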